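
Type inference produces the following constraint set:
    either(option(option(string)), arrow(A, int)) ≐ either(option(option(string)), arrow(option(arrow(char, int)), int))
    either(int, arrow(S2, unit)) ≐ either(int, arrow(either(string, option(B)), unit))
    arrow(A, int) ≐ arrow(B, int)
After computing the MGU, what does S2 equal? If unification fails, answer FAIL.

Decompose either/2: option(option(string)) ≐ option(option(string)),  arrow(A, int) ≐ arrow(option(arrow(char, int)), int).
Delete trivial equation option(option(string)) ≐ option(option(string)).
Decompose arrow/2: A ≐ option(arrow(char, int)),  int ≐ int.
Bind A := option(arrow(char, int)); substituting into the one remaining equation that mentions A gives: arrow(option(arrow(char, int)), int) ≐ arrow(B, int).
Delete trivial equation int ≐ int.
Decompose either/2: int ≐ int,  arrow(S2, unit) ≐ arrow(either(string, option(B)), unit).
Delete trivial equation int ≐ int.
Decompose arrow/2: S2 ≐ either(string, option(B)),  unit ≐ unit.
Bind S2 := either(string, option(B)); no other remaining equation mentions S2.
Delete trivial equation unit ≐ unit.
Decompose arrow/2: option(arrow(char, int)) ≐ B,  int ≐ int.
Bind B := option(arrow(char, int)); no other remaining equation mentions B. Substituting into the earlier binding gives S2 := either(string, option(option(arrow(char, int)))).
Delete trivial equation int ≐ int.
MGU = { A ↦ option(arrow(char, int)), S2 ↦ either(string, option(option(arrow(char, int)))), B ↦ option(arrow(char, int)) }, so S2 ↦ either(string, option(option(arrow(char, int)))).

either(string, option(option(arrow(char, int))))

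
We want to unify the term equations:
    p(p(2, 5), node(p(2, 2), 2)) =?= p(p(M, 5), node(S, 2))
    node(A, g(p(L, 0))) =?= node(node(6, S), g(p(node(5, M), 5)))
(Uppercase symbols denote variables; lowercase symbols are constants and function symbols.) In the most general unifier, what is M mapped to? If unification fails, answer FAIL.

Decompose p/2: p(2, 5) =?= p(M, 5),  node(p(2, 2), 2) =?= node(S, 2).
Decompose p/2: 2 =?= M,  5 =?= 5.
Bind M := 2; substituting into the one remaining equation that mentions M gives: node(A, g(p(L, 0))) =?= node(node(6, S), g(p(node(5, 2), 5))).
Delete trivial equation 5 =?= 5.
Decompose node/2: p(2, 2) =?= S,  2 =?= 2.
Bind S := p(2, 2); substituting into the one remaining equation that mentions S gives: node(A, g(p(L, 0))) =?= node(node(6, p(2, 2)), g(p(node(5, 2), 5))).
Delete trivial equation 2 =?= 2.
Decompose node/2: A =?= node(6, p(2, 2)),  g(p(L, 0)) =?= g(p(node(5, 2), 5)).
Bind A := node(6, p(2, 2)); no other remaining equation mentions A.
Decompose g/1: p(L, 0) =?= p(node(5, 2), 5).
Decompose p/2: L =?= node(5, 2),  0 =?= 5.
Bind L := node(5, 2); no other remaining equation mentions L.
Clash: constants 0 and 5 differ; no unifier exists.

FAIL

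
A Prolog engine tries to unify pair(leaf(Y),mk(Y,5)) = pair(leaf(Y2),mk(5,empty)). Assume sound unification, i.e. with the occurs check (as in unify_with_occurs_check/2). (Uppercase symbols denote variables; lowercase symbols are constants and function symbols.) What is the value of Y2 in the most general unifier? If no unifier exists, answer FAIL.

Decompose pair/2: leaf(Y) = leaf(Y2),  mk(Y,5) = mk(5,empty).
Decompose leaf/1: Y = Y2.
Bind Y := Y2; substituting into the remaining equation gives: mk(Y2,5) = mk(5,empty).
Decompose mk/2: Y2 = 5,  5 = empty.
Bind Y2 := 5; no other remaining equation mentions Y2. Substituting into the earlier binding gives Y := 5.
Clash: constants 5 and empty differ; no unifier exists.

FAIL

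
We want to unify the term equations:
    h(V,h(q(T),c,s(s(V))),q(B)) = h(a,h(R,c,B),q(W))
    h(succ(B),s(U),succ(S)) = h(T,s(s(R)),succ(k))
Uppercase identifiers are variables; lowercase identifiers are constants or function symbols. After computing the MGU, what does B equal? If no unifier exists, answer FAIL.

Decompose h/3: V = a,  h(q(T),c,s(s(V))) = h(R,c,B),  q(B) = q(W).
Bind V := a; substituting into the one remaining equation that mentions V gives: h(q(T),c,s(s(a))) = h(R,c,B).
Decompose h/3: q(T) = R,  c = c,  s(s(a)) = B.
Bind R := q(T); substituting into the one remaining equation that mentions R gives: h(succ(B),s(U),succ(S)) = h(T,s(s(q(T))),succ(k)).
Delete trivial equation c = c.
Bind B := s(s(a)); substituting into the remaining equations gives: q(s(s(a))) = q(W),  h(succ(s(s(a))),s(U),succ(S)) = h(T,s(s(q(T))),succ(k)).
Decompose q/1: s(s(a)) = W.
Bind W := s(s(a)); no other remaining equation mentions W.
Decompose h/3: succ(s(s(a))) = T,  s(U) = s(s(q(T))),  succ(S) = succ(k).
Bind T := succ(s(s(a))); substituting into the one remaining equation that mentions T gives: s(U) = s(s(q(succ(s(s(a)))))). Substituting into the earlier binding gives R := q(succ(s(s(a)))).
Decompose s/1: U = s(q(succ(s(s(a))))).
Bind U := s(q(succ(s(s(a))))); no other remaining equation mentions U.
Decompose succ/1: S = k.
Bind S := k.
MGU = { V ↦ a, R ↦ q(succ(s(s(a)))), B ↦ s(s(a)), W ↦ s(s(a)), T ↦ succ(s(s(a))), U ↦ s(q(succ(s(s(a))))), S ↦ k }, so B ↦ s(s(a)).

s(s(a))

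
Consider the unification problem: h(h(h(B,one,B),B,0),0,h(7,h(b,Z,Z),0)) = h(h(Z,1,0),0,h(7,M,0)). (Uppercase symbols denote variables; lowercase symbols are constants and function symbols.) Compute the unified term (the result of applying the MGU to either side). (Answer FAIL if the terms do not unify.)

Decompose h/3: h(h(B,one,B),B,0) = h(Z,1,0),  0 = 0,  h(7,h(b,Z,Z),0) = h(7,M,0).
Decompose h/3: h(B,one,B) = Z,  B = 1,  0 = 0.
Bind Z := h(B,one,B); substituting into the one remaining equation that mentions Z gives: h(7,h(b,h(B,one,B),h(B,one,B)),0) = h(7,M,0).
Bind B := 1; substituting into the one remaining equation that mentions B gives: h(7,h(b,h(1,one,1),h(1,one,1)),0) = h(7,M,0). Substituting into the earlier binding gives Z := h(1,one,1).
Delete trivial equation 0 = 0.
Delete trivial equation 0 = 0.
Decompose h/3: 7 = 7,  h(b,h(1,one,1),h(1,one,1)) = M,  0 = 0.
Delete trivial equation 7 = 7.
Bind M := h(b,h(1,one,1),h(1,one,1)); no other remaining equation mentions M.
Delete trivial equation 0 = 0.
Applying the MGU to either side gives h(h(h(1,one,1),1,0),0,h(7,h(b,h(1,one,1),h(1,one,1)),0)).

h(h(h(1,one,1),1,0),0,h(7,h(b,h(1,one,1),h(1,one,1)),0))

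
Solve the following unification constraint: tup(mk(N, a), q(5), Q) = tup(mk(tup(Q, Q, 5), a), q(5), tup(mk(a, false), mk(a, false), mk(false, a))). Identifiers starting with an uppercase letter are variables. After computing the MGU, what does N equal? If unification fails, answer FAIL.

tup(tup(mk(a, false), mk(a, false), mk(false, a)), tup(mk(a, false), mk(a, false), mk(false, a)), 5)

Decompose tup/3: mk(N, a) = mk(tup(Q, Q, 5), a),  q(5) = q(5),  Q = tup(mk(a, false), mk(a, false), mk(false, a)).
Decompose mk/2: N = tup(Q, Q, 5),  a = a.
Bind N := tup(Q, Q, 5); no other remaining equation mentions N.
Delete trivial equation a = a.
Delete trivial equation q(5) = q(5).
Bind Q := tup(mk(a, false), mk(a, false), mk(false, a)). Substituting into the earlier binding gives N := tup(tup(mk(a, false), mk(a, false), mk(false, a)), tup(mk(a, false), mk(a, false), mk(false, a)), 5).
MGU = { N ↦ tup(tup(mk(a, false), mk(a, false), mk(false, a)), tup(mk(a, false), mk(a, false), mk(false, a)), 5), Q ↦ tup(mk(a, false), mk(a, false), mk(false, a)) }, so N ↦ tup(tup(mk(a, false), mk(a, false), mk(false, a)), tup(mk(a, false), mk(a, false), mk(false, a)), 5).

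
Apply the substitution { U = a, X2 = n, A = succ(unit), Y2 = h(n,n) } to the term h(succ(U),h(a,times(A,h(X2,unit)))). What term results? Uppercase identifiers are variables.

h(succ(a),h(a,times(succ(unit),h(n,unit))))

Replace each occurrence of U with a.
Replace each occurrence of X2 with n.
Replace each occurrence of A with succ(unit).
Result: h(succ(a),h(a,times(succ(unit),h(n,unit)))).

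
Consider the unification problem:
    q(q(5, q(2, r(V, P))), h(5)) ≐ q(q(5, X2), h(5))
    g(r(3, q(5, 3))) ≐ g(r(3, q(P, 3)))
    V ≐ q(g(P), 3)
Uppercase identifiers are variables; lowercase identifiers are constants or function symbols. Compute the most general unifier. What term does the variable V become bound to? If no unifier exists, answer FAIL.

q(g(5), 3)

Decompose q/2: q(5, q(2, r(V, P))) ≐ q(5, X2),  h(5) ≐ h(5).
Decompose q/2: 5 ≐ 5,  q(2, r(V, P)) ≐ X2.
Delete trivial equation 5 ≐ 5.
Bind X2 := q(2, r(V, P)); no other remaining equation mentions X2.
Delete trivial equation h(5) ≐ h(5).
Decompose g/1: r(3, q(5, 3)) ≐ r(3, q(P, 3)).
Decompose r/2: 3 ≐ 3,  q(5, 3) ≐ q(P, 3).
Delete trivial equation 3 ≐ 3.
Decompose q/2: 5 ≐ P,  3 ≐ 3.
Bind P := 5; substituting into the one remaining equation that mentions P gives: V ≐ q(g(5), 3). Substituting into the earlier binding gives X2 := q(2, r(V, 5)).
Delete trivial equation 3 ≐ 3.
Bind V := q(g(5), 3). Substituting into the earlier binding gives X2 := q(2, r(q(g(5), 3), 5)).
MGU = { X2 := q(2, r(q(g(5), 3), 5)), P := 5, V := q(g(5), 3) }, so V := q(g(5), 3).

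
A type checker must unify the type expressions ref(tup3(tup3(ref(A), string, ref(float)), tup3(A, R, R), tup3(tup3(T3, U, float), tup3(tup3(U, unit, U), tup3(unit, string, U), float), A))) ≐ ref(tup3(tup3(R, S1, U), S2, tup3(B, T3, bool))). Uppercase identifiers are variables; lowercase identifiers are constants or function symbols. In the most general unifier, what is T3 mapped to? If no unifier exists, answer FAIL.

tup3(tup3(ref(float), unit, ref(float)), tup3(unit, string, ref(float)), float)

Decompose ref/1: tup3(tup3(ref(A), string, ref(float)), tup3(A, R, R), tup3(tup3(T3, U, float), tup3(tup3(U, unit, U), tup3(unit, string, U), float), A)) ≐ tup3(tup3(R, S1, U), S2, tup3(B, T3, bool)).
Decompose tup3/3: tup3(ref(A), string, ref(float)) ≐ tup3(R, S1, U),  tup3(A, R, R) ≐ S2,  tup3(tup3(T3, U, float), tup3(tup3(U, unit, U), tup3(unit, string, U), float), A) ≐ tup3(B, T3, bool).
Decompose tup3/3: ref(A) ≐ R,  string ≐ S1,  ref(float) ≐ U.
Bind R := ref(A); substituting into the one remaining equation that mentions R gives: tup3(A, ref(A), ref(A)) ≐ S2.
Bind S1 := string; no other remaining equation mentions S1.
Bind U := ref(float); substituting into the one remaining equation that mentions U gives: tup3(tup3(T3, ref(float), float), tup3(tup3(ref(float), unit, ref(float)), tup3(unit, string, ref(float)), float), A) ≐ tup3(B, T3, bool).
Bind S2 := tup3(A, ref(A), ref(A)); no other remaining equation mentions S2.
Decompose tup3/3: tup3(T3, ref(float), float) ≐ B,  tup3(tup3(ref(float), unit, ref(float)), tup3(unit, string, ref(float)), float) ≐ T3,  A ≐ bool.
Bind B := tup3(T3, ref(float), float); no other remaining equation mentions B.
Bind T3 := tup3(tup3(ref(float), unit, ref(float)), tup3(unit, string, ref(float)), float); no other remaining equation mentions T3. Substituting into the earlier binding gives B := tup3(tup3(tup3(ref(float), unit, ref(float)), tup3(unit, string, ref(float)), float), ref(float), float).
Bind A := bool. Substituting into the earlier bindings gives R := ref(bool), S2 := tup3(bool, ref(bool), ref(bool)).
MGU = { R -> ref(bool), S1 -> string, U -> ref(float), S2 -> tup3(bool, ref(bool), ref(bool)), B -> tup3(tup3(tup3(ref(float), unit, ref(float)), tup3(unit, string, ref(float)), float), ref(float), float), T3 -> tup3(tup3(ref(float), unit, ref(float)), tup3(unit, string, ref(float)), float), A -> bool }, so T3 -> tup3(tup3(ref(float), unit, ref(float)), tup3(unit, string, ref(float)), float).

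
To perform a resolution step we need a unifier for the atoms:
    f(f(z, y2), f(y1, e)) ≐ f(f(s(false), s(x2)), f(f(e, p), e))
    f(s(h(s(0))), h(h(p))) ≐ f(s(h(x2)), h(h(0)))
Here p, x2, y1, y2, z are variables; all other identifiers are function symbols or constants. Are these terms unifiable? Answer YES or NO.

Decompose f/2: f(z, y2) ≐ f(s(false), s(x2)),  f(y1, e) ≐ f(f(e, p), e).
Decompose f/2: z ≐ s(false),  y2 ≐ s(x2).
Bind z := s(false); no other remaining equation mentions z.
Bind y2 := s(x2); no other remaining equation mentions y2.
Decompose f/2: y1 ≐ f(e, p),  e ≐ e.
Bind y1 := f(e, p); no other remaining equation mentions y1.
Delete trivial equation e ≐ e.
Decompose f/2: s(h(s(0))) ≐ s(h(x2)),  h(h(p)) ≐ h(h(0)).
Decompose s/1: h(s(0)) ≐ h(x2).
Decompose h/1: s(0) ≐ x2.
Bind x2 := s(0); no other remaining equation mentions x2. Substituting into the earlier binding gives y2 := s(s(0)).
Decompose h/1: h(p) ≐ h(0).
Decompose h/1: p ≐ 0.
Bind p := 0. Substituting into the earlier binding gives y1 := f(e, 0).
No equations remain and no clash or occurs-check failure arose, so a unifier exists.

YES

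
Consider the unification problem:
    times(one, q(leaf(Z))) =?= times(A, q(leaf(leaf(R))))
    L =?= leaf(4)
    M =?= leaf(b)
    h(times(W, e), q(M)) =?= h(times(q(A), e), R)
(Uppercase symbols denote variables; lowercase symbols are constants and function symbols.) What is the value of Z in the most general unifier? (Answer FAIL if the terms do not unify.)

leaf(q(leaf(b)))

Decompose times/2: one =?= A,  q(leaf(Z)) =?= q(leaf(leaf(R))).
Bind A := one; substituting into the one remaining equation that mentions A gives: h(times(W, e), q(M)) =?= h(times(q(one), e), R).
Decompose q/1: leaf(Z) =?= leaf(leaf(R)).
Decompose leaf/1: Z =?= leaf(R).
Bind Z := leaf(R); no other remaining equation mentions Z.
Bind L := leaf(4); no other remaining equation mentions L.
Bind M := leaf(b); substituting into the remaining equation gives: h(times(W, e), q(leaf(b))) =?= h(times(q(one), e), R).
Decompose h/2: times(W, e) =?= times(q(one), e),  q(leaf(b)) =?= R.
Decompose times/2: W =?= q(one),  e =?= e.
Bind W := q(one); no other remaining equation mentions W.
Delete trivial equation e =?= e.
Bind R := q(leaf(b)). Substituting into the earlier binding gives Z := leaf(q(leaf(b))).
MGU = { A -> one, Z -> leaf(q(leaf(b))), L -> leaf(4), M -> leaf(b), W -> q(one), R -> q(leaf(b)) }, so Z -> leaf(q(leaf(b))).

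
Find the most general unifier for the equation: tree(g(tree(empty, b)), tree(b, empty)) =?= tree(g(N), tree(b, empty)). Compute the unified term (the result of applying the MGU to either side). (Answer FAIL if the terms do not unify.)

tree(g(tree(empty, b)), tree(b, empty))

Decompose tree/2: g(tree(empty, b)) =?= g(N),  tree(b, empty) =?= tree(b, empty).
Decompose g/1: tree(empty, b) =?= N.
Bind N := tree(empty, b); no other remaining equation mentions N.
Delete trivial equation tree(b, empty) =?= tree(b, empty).
Applying the MGU to either side gives tree(g(tree(empty, b)), tree(b, empty)).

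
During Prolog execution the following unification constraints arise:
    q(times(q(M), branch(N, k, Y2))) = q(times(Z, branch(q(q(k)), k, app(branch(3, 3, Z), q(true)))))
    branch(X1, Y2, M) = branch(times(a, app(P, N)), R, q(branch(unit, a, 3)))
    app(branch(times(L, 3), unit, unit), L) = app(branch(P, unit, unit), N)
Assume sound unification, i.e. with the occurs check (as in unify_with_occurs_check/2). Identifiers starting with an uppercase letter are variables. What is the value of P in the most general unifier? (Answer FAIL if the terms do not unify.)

times(q(q(k)), 3)

Decompose q/1: times(q(M), branch(N, k, Y2)) = times(Z, branch(q(q(k)), k, app(branch(3, 3, Z), q(true)))).
Decompose times/2: q(M) = Z,  branch(N, k, Y2) = branch(q(q(k)), k, app(branch(3, 3, Z), q(true))).
Bind Z := q(M); substituting into the one remaining equation that mentions Z gives: branch(N, k, Y2) = branch(q(q(k)), k, app(branch(3, 3, q(M)), q(true))).
Decompose branch/3: N = q(q(k)),  k = k,  Y2 = app(branch(3, 3, q(M)), q(true)).
Bind N := q(q(k)); substituting into the 2 remaining equations that mention N gives: branch(X1, Y2, M) = branch(times(a, app(P, q(q(k)))), R, q(branch(unit, a, 3))),  app(branch(times(L, 3), unit, unit), L) = app(branch(P, unit, unit), q(q(k))).
Delete trivial equation k = k.
Bind Y2 := app(branch(3, 3, q(M)), q(true)); substituting into the one remaining equation that mentions Y2 gives: branch(X1, app(branch(3, 3, q(M)), q(true)), M) = branch(times(a, app(P, q(q(k)))), R, q(branch(unit, a, 3))).
Decompose branch/3: X1 = times(a, app(P, q(q(k)))),  app(branch(3, 3, q(M)), q(true)) = R,  M = q(branch(unit, a, 3)).
Bind X1 := times(a, app(P, q(q(k)))); no other remaining equation mentions X1.
Bind R := app(branch(3, 3, q(M)), q(true)); no other remaining equation mentions R.
Bind M := q(branch(unit, a, 3)); no other remaining equation mentions M. Substituting into the earlier bindings gives Z := q(q(branch(unit, a, 3))), Y2 := app(branch(3, 3, q(q(branch(unit, a, 3)))), q(true)), R := app(branch(3, 3, q(q(branch(unit, a, 3)))), q(true)).
Decompose app/2: branch(times(L, 3), unit, unit) = branch(P, unit, unit),  L = q(q(k)).
Decompose branch/3: times(L, 3) = P,  unit = unit,  unit = unit.
Bind P := times(L, 3); no other remaining equation mentions P. Substituting into the earlier binding gives X1 := times(a, app(times(L, 3), q(q(k)))).
Delete trivial equation unit = unit.
Delete trivial equation unit = unit.
Bind L := q(q(k)). Substituting into the earlier bindings gives X1 := times(a, app(times(q(q(k)), 3), q(q(k)))), P := times(q(q(k)), 3).
MGU = { Z ↦ q(q(branch(unit, a, 3))), N ↦ q(q(k)), Y2 ↦ app(branch(3, 3, q(q(branch(unit, a, 3)))), q(true)), X1 ↦ times(a, app(times(q(q(k)), 3), q(q(k)))), R ↦ app(branch(3, 3, q(q(branch(unit, a, 3)))), q(true)), M ↦ q(branch(unit, a, 3)), P ↦ times(q(q(k)), 3), L ↦ q(q(k)) }, so P ↦ times(q(q(k)), 3).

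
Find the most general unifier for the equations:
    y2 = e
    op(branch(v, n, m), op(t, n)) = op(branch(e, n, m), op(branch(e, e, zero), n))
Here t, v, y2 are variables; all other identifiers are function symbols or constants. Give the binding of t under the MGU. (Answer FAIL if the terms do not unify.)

Bind y2 := e; no other remaining equation mentions y2.
Decompose op/2: branch(v, n, m) = branch(e, n, m),  op(t, n) = op(branch(e, e, zero), n).
Decompose branch/3: v = e,  n = n,  m = m.
Bind v := e; no other remaining equation mentions v.
Delete trivial equation n = n.
Delete trivial equation m = m.
Decompose op/2: t = branch(e, e, zero),  n = n.
Bind t := branch(e, e, zero); no other remaining equation mentions t.
Delete trivial equation n = n.
MGU = { y2 := e, v := e, t := branch(e, e, zero) }, so t := branch(e, e, zero).

branch(e, e, zero)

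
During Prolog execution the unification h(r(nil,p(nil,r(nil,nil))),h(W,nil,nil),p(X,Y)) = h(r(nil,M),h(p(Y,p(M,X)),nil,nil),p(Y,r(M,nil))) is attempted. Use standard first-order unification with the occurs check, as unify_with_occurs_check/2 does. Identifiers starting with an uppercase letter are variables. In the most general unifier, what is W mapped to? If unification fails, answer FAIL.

p(r(p(nil,r(nil,nil)),nil),p(p(nil,r(nil,nil)),r(p(nil,r(nil,nil)),nil)))

Decompose h/3: r(nil,p(nil,r(nil,nil))) = r(nil,M),  h(W,nil,nil) = h(p(Y,p(M,X)),nil,nil),  p(X,Y) = p(Y,r(M,nil)).
Decompose r/2: nil = nil,  p(nil,r(nil,nil)) = M.
Delete trivial equation nil = nil.
Bind M := p(nil,r(nil,nil)); substituting into the remaining equations gives: h(W,nil,nil) = h(p(Y,p(p(nil,r(nil,nil)),X)),nil,nil),  p(X,Y) = p(Y,r(p(nil,r(nil,nil)),nil)).
Decompose h/3: W = p(Y,p(p(nil,r(nil,nil)),X)),  nil = nil,  nil = nil.
Bind W := p(Y,p(p(nil,r(nil,nil)),X)); no other remaining equation mentions W.
Delete trivial equation nil = nil.
Delete trivial equation nil = nil.
Decompose p/2: X = Y,  Y = r(p(nil,r(nil,nil)),nil).
Bind X := Y; no other remaining equation mentions X. Substituting into the earlier binding gives W := p(Y,p(p(nil,r(nil,nil)),Y)).
Bind Y := r(p(nil,r(nil,nil)),nil). Substituting into the earlier bindings gives W := p(r(p(nil,r(nil,nil)),nil),p(p(nil,r(nil,nil)),r(p(nil,r(nil,nil)),nil))), X := r(p(nil,r(nil,nil)),nil).
MGU = { M ↦ p(nil,r(nil,nil)), W ↦ p(r(p(nil,r(nil,nil)),nil),p(p(nil,r(nil,nil)),r(p(nil,r(nil,nil)),nil))), X ↦ r(p(nil,r(nil,nil)),nil), Y ↦ r(p(nil,r(nil,nil)),nil) }, so W ↦ p(r(p(nil,r(nil,nil)),nil),p(p(nil,r(nil,nil)),r(p(nil,r(nil,nil)),nil))).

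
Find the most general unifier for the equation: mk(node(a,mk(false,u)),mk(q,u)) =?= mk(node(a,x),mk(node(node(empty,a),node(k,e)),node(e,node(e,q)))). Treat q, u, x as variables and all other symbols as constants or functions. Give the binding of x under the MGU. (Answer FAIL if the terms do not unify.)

Decompose mk/2: node(a,mk(false,u)) =?= node(a,x),  mk(q,u) =?= mk(node(node(empty,a),node(k,e)),node(e,node(e,q))).
Decompose node/2: a =?= a,  mk(false,u) =?= x.
Delete trivial equation a =?= a.
Bind x := mk(false,u); no other remaining equation mentions x.
Decompose mk/2: q =?= node(node(empty,a),node(k,e)),  u =?= node(e,node(e,q)).
Bind q := node(node(empty,a),node(k,e)); substituting into the remaining equation gives: u =?= node(e,node(e,node(node(empty,a),node(k,e)))).
Bind u := node(e,node(e,node(node(empty,a),node(k,e)))). Substituting into the earlier binding gives x := mk(false,node(e,node(e,node(node(empty,a),node(k,e))))).
MGU = { x -> mk(false,node(e,node(e,node(node(empty,a),node(k,e))))), q -> node(node(empty,a),node(k,e)), u -> node(e,node(e,node(node(empty,a),node(k,e)))) }, so x -> mk(false,node(e,node(e,node(node(empty,a),node(k,e))))).

mk(false,node(e,node(e,node(node(empty,a),node(k,e)))))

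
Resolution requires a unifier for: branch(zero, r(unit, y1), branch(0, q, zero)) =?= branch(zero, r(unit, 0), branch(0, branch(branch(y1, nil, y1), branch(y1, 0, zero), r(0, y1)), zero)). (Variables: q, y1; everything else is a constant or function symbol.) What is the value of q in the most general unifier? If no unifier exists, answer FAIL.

Decompose branch/3: zero =?= zero,  r(unit, y1) =?= r(unit, 0),  branch(0, q, zero) =?= branch(0, branch(branch(y1, nil, y1), branch(y1, 0, zero), r(0, y1)), zero).
Delete trivial equation zero =?= zero.
Decompose r/2: unit =?= unit,  y1 =?= 0.
Delete trivial equation unit =?= unit.
Bind y1 := 0; substituting into the remaining equation gives: branch(0, q, zero) =?= branch(0, branch(branch(0, nil, 0), branch(0, 0, zero), r(0, 0)), zero).
Decompose branch/3: 0 =?= 0,  q =?= branch(branch(0, nil, 0), branch(0, 0, zero), r(0, 0)),  zero =?= zero.
Delete trivial equation 0 =?= 0.
Bind q := branch(branch(0, nil, 0), branch(0, 0, zero), r(0, 0)); no other remaining equation mentions q.
Delete trivial equation zero =?= zero.
MGU = { y1 ↦ 0, q ↦ branch(branch(0, nil, 0), branch(0, 0, zero), r(0, 0)) }, so q ↦ branch(branch(0, nil, 0), branch(0, 0, zero), r(0, 0)).

branch(branch(0, nil, 0), branch(0, 0, zero), r(0, 0))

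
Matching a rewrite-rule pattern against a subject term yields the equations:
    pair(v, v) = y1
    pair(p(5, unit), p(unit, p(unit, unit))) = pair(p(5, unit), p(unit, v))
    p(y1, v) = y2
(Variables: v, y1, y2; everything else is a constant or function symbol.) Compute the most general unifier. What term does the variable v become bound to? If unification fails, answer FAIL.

p(unit, unit)

Bind y1 := pair(v, v); substituting into the one remaining equation that mentions y1 gives: p(pair(v, v), v) = y2.
Decompose pair/2: p(5, unit) = p(5, unit),  p(unit, p(unit, unit)) = p(unit, v).
Delete trivial equation p(5, unit) = p(5, unit).
Decompose p/2: unit = unit,  p(unit, unit) = v.
Delete trivial equation unit = unit.
Bind v := p(unit, unit); substituting into the remaining equation gives: p(pair(p(unit, unit), p(unit, unit)), p(unit, unit)) = y2. Substituting into the earlier binding gives y1 := pair(p(unit, unit), p(unit, unit)).
Bind y2 := p(pair(p(unit, unit), p(unit, unit)), p(unit, unit)).
MGU = { y1 -> pair(p(unit, unit), p(unit, unit)), v -> p(unit, unit), y2 -> p(pair(p(unit, unit), p(unit, unit)), p(unit, unit)) }, so v -> p(unit, unit).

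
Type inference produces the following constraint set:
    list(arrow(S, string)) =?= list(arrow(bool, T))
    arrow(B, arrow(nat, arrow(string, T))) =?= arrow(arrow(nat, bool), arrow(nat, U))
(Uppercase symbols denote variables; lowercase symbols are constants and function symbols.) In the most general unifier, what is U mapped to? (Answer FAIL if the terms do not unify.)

Decompose list/1: arrow(S, string) =?= arrow(bool, T).
Decompose arrow/2: S =?= bool,  string =?= T.
Bind S := bool; no other remaining equation mentions S.
Bind T := string; substituting into the remaining equation gives: arrow(B, arrow(nat, arrow(string, string))) =?= arrow(arrow(nat, bool), arrow(nat, U)).
Decompose arrow/2: B =?= arrow(nat, bool),  arrow(nat, arrow(string, string)) =?= arrow(nat, U).
Bind B := arrow(nat, bool); no other remaining equation mentions B.
Decompose arrow/2: nat =?= nat,  arrow(string, string) =?= U.
Delete trivial equation nat =?= nat.
Bind U := arrow(string, string).
MGU = { S -> bool, T -> string, B -> arrow(nat, bool), U -> arrow(string, string) }, so U -> arrow(string, string).

arrow(string, string)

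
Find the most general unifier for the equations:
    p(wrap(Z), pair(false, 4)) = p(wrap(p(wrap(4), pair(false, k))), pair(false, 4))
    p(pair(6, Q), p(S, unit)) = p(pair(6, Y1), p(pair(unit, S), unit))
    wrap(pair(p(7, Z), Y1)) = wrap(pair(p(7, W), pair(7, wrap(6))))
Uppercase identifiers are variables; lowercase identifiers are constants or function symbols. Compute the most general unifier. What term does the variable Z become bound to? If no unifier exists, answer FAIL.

Decompose p/2: wrap(Z) = wrap(p(wrap(4), pair(false, k))),  pair(false, 4) = pair(false, 4).
Decompose wrap/1: Z = p(wrap(4), pair(false, k)).
Bind Z := p(wrap(4), pair(false, k)); substituting into the one remaining equation that mentions Z gives: wrap(pair(p(7, p(wrap(4), pair(false, k))), Y1)) = wrap(pair(p(7, W), pair(7, wrap(6)))).
Delete trivial equation pair(false, 4) = pair(false, 4).
Decompose p/2: pair(6, Q) = pair(6, Y1),  p(S, unit) = p(pair(unit, S), unit).
Decompose pair/2: 6 = 6,  Q = Y1.
Delete trivial equation 6 = 6.
Bind Q := Y1; no other remaining equation mentions Q.
Decompose p/2: S = pair(unit, S),  unit = unit.
Occurs check fails: S occurs in pair(unit, S); the equation S = pair(unit, S) has no finite solution.

FAIL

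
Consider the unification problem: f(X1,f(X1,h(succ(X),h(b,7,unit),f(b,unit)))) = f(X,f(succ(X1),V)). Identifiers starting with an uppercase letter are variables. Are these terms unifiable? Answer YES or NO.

Decompose f/2: X1 = X,  f(X1,h(succ(X),h(b,7,unit),f(b,unit))) = f(succ(X1),V).
Bind X1 := X; substituting into the remaining equation gives: f(X,h(succ(X),h(b,7,unit),f(b,unit))) = f(succ(X),V).
Decompose f/2: X = succ(X),  h(succ(X),h(b,7,unit),f(b,unit)) = V.
Occurs check fails: X occurs in succ(X); the equation X = succ(X) has no finite solution.

NO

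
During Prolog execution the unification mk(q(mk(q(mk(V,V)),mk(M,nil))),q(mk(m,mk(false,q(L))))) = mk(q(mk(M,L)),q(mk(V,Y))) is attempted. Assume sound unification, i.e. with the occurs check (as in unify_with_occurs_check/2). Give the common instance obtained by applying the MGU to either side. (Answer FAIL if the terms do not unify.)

Decompose mk/2: q(mk(q(mk(V,V)),mk(M,nil))) = q(mk(M,L)),  q(mk(m,mk(false,q(L)))) = q(mk(V,Y)).
Decompose q/1: mk(q(mk(V,V)),mk(M,nil)) = mk(M,L).
Decompose mk/2: q(mk(V,V)) = M,  mk(M,nil) = L.
Bind M := q(mk(V,V)); substituting into the one remaining equation that mentions M gives: mk(q(mk(V,V)),nil) = L.
Bind L := mk(q(mk(V,V)),nil); substituting into the remaining equation gives: q(mk(m,mk(false,q(mk(q(mk(V,V)),nil))))) = q(mk(V,Y)).
Decompose q/1: mk(m,mk(false,q(mk(q(mk(V,V)),nil)))) = mk(V,Y).
Decompose mk/2: m = V,  mk(false,q(mk(q(mk(V,V)),nil))) = Y.
Bind V := m; substituting into the remaining equation gives: mk(false,q(mk(q(mk(m,m)),nil))) = Y. Substituting into the earlier bindings gives M := q(mk(m,m)), L := mk(q(mk(m,m)),nil).
Bind Y := mk(false,q(mk(q(mk(m,m)),nil))).
Applying the MGU to either side gives mk(q(mk(q(mk(m,m)),mk(q(mk(m,m)),nil))),q(mk(m,mk(false,q(mk(q(mk(m,m)),nil)))))).

mk(q(mk(q(mk(m,m)),mk(q(mk(m,m)),nil))),q(mk(m,mk(false,q(mk(q(mk(m,m)),nil))))))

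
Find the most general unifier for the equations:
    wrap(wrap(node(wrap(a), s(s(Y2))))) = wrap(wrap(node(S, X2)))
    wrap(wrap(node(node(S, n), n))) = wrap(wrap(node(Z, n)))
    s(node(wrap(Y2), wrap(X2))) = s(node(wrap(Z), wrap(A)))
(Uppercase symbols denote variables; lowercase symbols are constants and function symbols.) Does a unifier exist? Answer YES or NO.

YES

Decompose wrap/1: wrap(node(wrap(a), s(s(Y2)))) = wrap(node(S, X2)).
Decompose wrap/1: node(wrap(a), s(s(Y2))) = node(S, X2).
Decompose node/2: wrap(a) = S,  s(s(Y2)) = X2.
Bind S := wrap(a); substituting into the one remaining equation that mentions S gives: wrap(wrap(node(node(wrap(a), n), n))) = wrap(wrap(node(Z, n))).
Bind X2 := s(s(Y2)); substituting into the one remaining equation that mentions X2 gives: s(node(wrap(Y2), wrap(s(s(Y2))))) = s(node(wrap(Z), wrap(A))).
Decompose wrap/1: wrap(node(node(wrap(a), n), n)) = wrap(node(Z, n)).
Decompose wrap/1: node(node(wrap(a), n), n) = node(Z, n).
Decompose node/2: node(wrap(a), n) = Z,  n = n.
Bind Z := node(wrap(a), n); substituting into the one remaining equation that mentions Z gives: s(node(wrap(Y2), wrap(s(s(Y2))))) = s(node(wrap(node(wrap(a), n)), wrap(A))).
Delete trivial equation n = n.
Decompose s/1: node(wrap(Y2), wrap(s(s(Y2)))) = node(wrap(node(wrap(a), n)), wrap(A)).
Decompose node/2: wrap(Y2) = wrap(node(wrap(a), n)),  wrap(s(s(Y2))) = wrap(A).
Decompose wrap/1: Y2 = node(wrap(a), n).
Bind Y2 := node(wrap(a), n); substituting into the remaining equation gives: wrap(s(s(node(wrap(a), n)))) = wrap(A). Substituting into the earlier binding gives X2 := s(s(node(wrap(a), n))).
Decompose wrap/1: s(s(node(wrap(a), n))) = A.
Bind A := s(s(node(wrap(a), n))).
No equations remain and no clash or occurs-check failure arose, so a unifier exists.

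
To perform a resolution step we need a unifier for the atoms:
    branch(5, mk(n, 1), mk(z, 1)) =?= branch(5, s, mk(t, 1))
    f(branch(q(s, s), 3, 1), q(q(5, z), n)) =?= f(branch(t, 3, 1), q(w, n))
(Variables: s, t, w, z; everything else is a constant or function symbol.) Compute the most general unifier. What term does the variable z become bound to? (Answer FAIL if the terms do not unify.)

q(mk(n, 1), mk(n, 1))

Decompose branch/3: 5 =?= 5,  mk(n, 1) =?= s,  mk(z, 1) =?= mk(t, 1).
Delete trivial equation 5 =?= 5.
Bind s := mk(n, 1); substituting into the one remaining equation that mentions s gives: f(branch(q(mk(n, 1), mk(n, 1)), 3, 1), q(q(5, z), n)) =?= f(branch(t, 3, 1), q(w, n)).
Decompose mk/2: z =?= t,  1 =?= 1.
Bind z := t; substituting into the one remaining equation that mentions z gives: f(branch(q(mk(n, 1), mk(n, 1)), 3, 1), q(q(5, t), n)) =?= f(branch(t, 3, 1), q(w, n)).
Delete trivial equation 1 =?= 1.
Decompose f/2: branch(q(mk(n, 1), mk(n, 1)), 3, 1) =?= branch(t, 3, 1),  q(q(5, t), n) =?= q(w, n).
Decompose branch/3: q(mk(n, 1), mk(n, 1)) =?= t,  3 =?= 3,  1 =?= 1.
Bind t := q(mk(n, 1), mk(n, 1)); substituting into the one remaining equation that mentions t gives: q(q(5, q(mk(n, 1), mk(n, 1))), n) =?= q(w, n). Substituting into the earlier binding gives z := q(mk(n, 1), mk(n, 1)).
Delete trivial equation 3 =?= 3.
Delete trivial equation 1 =?= 1.
Decompose q/2: q(5, q(mk(n, 1), mk(n, 1))) =?= w,  n =?= n.
Bind w := q(5, q(mk(n, 1), mk(n, 1))); no other remaining equation mentions w.
Delete trivial equation n =?= n.
MGU = { s ↦ mk(n, 1), z ↦ q(mk(n, 1), mk(n, 1)), t ↦ q(mk(n, 1), mk(n, 1)), w ↦ q(5, q(mk(n, 1), mk(n, 1))) }, so z ↦ q(mk(n, 1), mk(n, 1)).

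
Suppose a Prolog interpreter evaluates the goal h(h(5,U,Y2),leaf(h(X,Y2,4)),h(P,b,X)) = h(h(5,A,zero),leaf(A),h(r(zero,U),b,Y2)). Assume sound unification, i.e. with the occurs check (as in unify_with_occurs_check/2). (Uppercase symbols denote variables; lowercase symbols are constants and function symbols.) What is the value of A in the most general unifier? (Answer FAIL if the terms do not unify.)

h(zero,zero,4)

Decompose h/3: h(5,U,Y2) = h(5,A,zero),  leaf(h(X,Y2,4)) = leaf(A),  h(P,b,X) = h(r(zero,U),b,Y2).
Decompose h/3: 5 = 5,  U = A,  Y2 = zero.
Delete trivial equation 5 = 5.
Bind U := A; substituting into the one remaining equation that mentions U gives: h(P,b,X) = h(r(zero,A),b,Y2).
Bind Y2 := zero; substituting into the remaining equations gives: leaf(h(X,zero,4)) = leaf(A),  h(P,b,X) = h(r(zero,A),b,zero).
Decompose leaf/1: h(X,zero,4) = A.
Bind A := h(X,zero,4); substituting into the remaining equation gives: h(P,b,X) = h(r(zero,h(X,zero,4)),b,zero). Substituting into the earlier binding gives U := h(X,zero,4).
Decompose h/3: P = r(zero,h(X,zero,4)),  b = b,  X = zero.
Bind P := r(zero,h(X,zero,4)); no other remaining equation mentions P.
Delete trivial equation b = b.
Bind X := zero. Substituting into the earlier bindings gives U := h(zero,zero,4), A := h(zero,zero,4), P := r(zero,h(zero,zero,4)).
MGU = { U ↦ h(zero,zero,4), Y2 ↦ zero, A ↦ h(zero,zero,4), P ↦ r(zero,h(zero,zero,4)), X ↦ zero }, so A ↦ h(zero,zero,4).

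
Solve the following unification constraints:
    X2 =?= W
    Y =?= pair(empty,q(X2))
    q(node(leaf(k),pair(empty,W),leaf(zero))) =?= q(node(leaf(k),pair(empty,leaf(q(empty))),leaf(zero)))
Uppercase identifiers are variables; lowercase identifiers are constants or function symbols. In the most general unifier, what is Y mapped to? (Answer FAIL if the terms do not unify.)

pair(empty,q(leaf(q(empty))))

Bind X2 := W; substituting into the one remaining equation that mentions X2 gives: Y =?= pair(empty,q(W)).
Bind Y := pair(empty,q(W)); no other remaining equation mentions Y.
Decompose q/1: node(leaf(k),pair(empty,W),leaf(zero)) =?= node(leaf(k),pair(empty,leaf(q(empty))),leaf(zero)).
Decompose node/3: leaf(k) =?= leaf(k),  pair(empty,W) =?= pair(empty,leaf(q(empty))),  leaf(zero) =?= leaf(zero).
Delete trivial equation leaf(k) =?= leaf(k).
Decompose pair/2: empty =?= empty,  W =?= leaf(q(empty)).
Delete trivial equation empty =?= empty.
Bind W := leaf(q(empty)); no other remaining equation mentions W. Substituting into the earlier bindings gives X2 := leaf(q(empty)), Y := pair(empty,q(leaf(q(empty)))).
Delete trivial equation leaf(zero) =?= leaf(zero).
MGU = { X2 ↦ leaf(q(empty)), Y ↦ pair(empty,q(leaf(q(empty)))), W ↦ leaf(q(empty)) }, so Y ↦ pair(empty,q(leaf(q(empty)))).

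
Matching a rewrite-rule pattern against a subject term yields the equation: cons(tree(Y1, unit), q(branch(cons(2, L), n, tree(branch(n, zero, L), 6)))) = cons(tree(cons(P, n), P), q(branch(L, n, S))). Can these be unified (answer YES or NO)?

Decompose cons/2: tree(Y1, unit) = tree(cons(P, n), P),  q(branch(cons(2, L), n, tree(branch(n, zero, L), 6))) = q(branch(L, n, S)).
Decompose tree/2: Y1 = cons(P, n),  unit = P.
Bind Y1 := cons(P, n); no other remaining equation mentions Y1.
Bind P := unit; no other remaining equation mentions P. Substituting into the earlier binding gives Y1 := cons(unit, n).
Decompose q/1: branch(cons(2, L), n, tree(branch(n, zero, L), 6)) = branch(L, n, S).
Decompose branch/3: cons(2, L) = L,  n = n,  tree(branch(n, zero, L), 6) = S.
Occurs check fails: L occurs in cons(2, L); the equation L = cons(2, L) has no finite solution.

NO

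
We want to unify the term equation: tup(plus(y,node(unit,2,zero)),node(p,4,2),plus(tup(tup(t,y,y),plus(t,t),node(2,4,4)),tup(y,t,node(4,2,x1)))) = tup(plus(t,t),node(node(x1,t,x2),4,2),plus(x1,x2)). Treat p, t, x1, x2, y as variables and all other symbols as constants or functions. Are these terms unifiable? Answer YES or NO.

YES

Decompose tup/3: plus(y,node(unit,2,zero)) = plus(t,t),  node(p,4,2) = node(node(x1,t,x2),4,2),  plus(tup(tup(t,y,y),plus(t,t),node(2,4,4)),tup(y,t,node(4,2,x1))) = plus(x1,x2).
Decompose plus/2: y = t,  node(unit,2,zero) = t.
Bind y := t; substituting into the one remaining equation that mentions y gives: plus(tup(tup(t,t,t),plus(t,t),node(2,4,4)),tup(t,t,node(4,2,x1))) = plus(x1,x2).
Bind t := node(unit,2,zero); substituting into the remaining equations gives: node(p,4,2) = node(node(x1,node(unit,2,zero),x2),4,2),  plus(tup(tup(node(unit,2,zero),node(unit,2,zero),node(unit,2,zero)),plus(node(unit,2,zero),node(unit,2,zero)),node(2,4,4)),tup(node(unit,2,zero),node(unit,2,zero),node(4,2,x1))) = plus(x1,x2). Substituting into the earlier binding gives y := node(unit,2,zero).
Decompose node/3: p = node(x1,node(unit,2,zero),x2),  4 = 4,  2 = 2.
Bind p := node(x1,node(unit,2,zero),x2); no other remaining equation mentions p.
Delete trivial equation 4 = 4.
Delete trivial equation 2 = 2.
Decompose plus/2: tup(tup(node(unit,2,zero),node(unit,2,zero),node(unit,2,zero)),plus(node(unit,2,zero),node(unit,2,zero)),node(2,4,4)) = x1,  tup(node(unit,2,zero),node(unit,2,zero),node(4,2,x1)) = x2.
Bind x1 := tup(tup(node(unit,2,zero),node(unit,2,zero),node(unit,2,zero)),plus(node(unit,2,zero),node(unit,2,zero)),node(2,4,4)); substituting into the remaining equation gives: tup(node(unit,2,zero),node(unit,2,zero),node(4,2,tup(tup(node(unit,2,zero),node(unit,2,zero),node(unit,2,zero)),plus(node(unit,2,zero),node(unit,2,zero)),node(2,4,4)))) = x2. Substituting into the earlier binding gives p := node(tup(tup(node(unit,2,zero),node(unit,2,zero),node(unit,2,zero)),plus(node(unit,2,zero),node(unit,2,zero)),node(2,4,4)),node(unit,2,zero),x2).
Bind x2 := tup(node(unit,2,zero),node(unit,2,zero),node(4,2,tup(tup(node(unit,2,zero),node(unit,2,zero),node(unit,2,zero)),plus(node(unit,2,zero),node(unit,2,zero)),node(2,4,4)))). Substituting into the earlier binding gives p := node(tup(tup(node(unit,2,zero),node(unit,2,zero),node(unit,2,zero)),plus(node(unit,2,zero),node(unit,2,zero)),node(2,4,4)),node(unit,2,zero),tup(node(unit,2,zero),node(unit,2,zero),node(4,2,tup(tup(node(unit,2,zero),node(unit,2,zero),node(unit,2,zero)),plus(node(unit,2,zero),node(unit,2,zero)),node(2,4,4))))).
No equations remain and no clash or occurs-check failure arose, so a unifier exists.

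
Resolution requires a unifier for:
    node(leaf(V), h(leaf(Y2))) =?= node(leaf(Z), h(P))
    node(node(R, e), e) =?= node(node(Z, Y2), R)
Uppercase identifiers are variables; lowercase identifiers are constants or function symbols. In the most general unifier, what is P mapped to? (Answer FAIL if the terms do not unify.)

Decompose node/2: leaf(V) =?= leaf(Z),  h(leaf(Y2)) =?= h(P).
Decompose leaf/1: V =?= Z.
Bind V := Z; no other remaining equation mentions V.
Decompose h/1: leaf(Y2) =?= P.
Bind P := leaf(Y2); no other remaining equation mentions P.
Decompose node/2: node(R, e) =?= node(Z, Y2),  e =?= R.
Decompose node/2: R =?= Z,  e =?= Y2.
Bind R := Z; substituting into the one remaining equation that mentions R gives: e =?= Z.
Bind Y2 := e; no other remaining equation mentions Y2. Substituting into the earlier binding gives P := leaf(e).
Bind Z := e. Substituting into the earlier bindings gives V := e, R := e.
MGU = { V -> e, P -> leaf(e), R -> e, Y2 -> e, Z -> e }, so P -> leaf(e).

leaf(e)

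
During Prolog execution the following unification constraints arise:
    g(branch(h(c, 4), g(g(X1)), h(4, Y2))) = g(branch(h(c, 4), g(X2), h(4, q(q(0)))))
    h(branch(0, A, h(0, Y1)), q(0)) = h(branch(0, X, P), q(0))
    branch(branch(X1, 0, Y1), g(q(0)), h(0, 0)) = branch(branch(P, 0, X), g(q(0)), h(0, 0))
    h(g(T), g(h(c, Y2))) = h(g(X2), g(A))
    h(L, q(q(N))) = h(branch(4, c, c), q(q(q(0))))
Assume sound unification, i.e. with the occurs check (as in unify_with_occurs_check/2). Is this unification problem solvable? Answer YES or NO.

Decompose g/1: branch(h(c, 4), g(g(X1)), h(4, Y2)) = branch(h(c, 4), g(X2), h(4, q(q(0)))).
Decompose branch/3: h(c, 4) = h(c, 4),  g(g(X1)) = g(X2),  h(4, Y2) = h(4, q(q(0))).
Delete trivial equation h(c, 4) = h(c, 4).
Decompose g/1: g(X1) = X2.
Bind X2 := g(X1); substituting into the one remaining equation that mentions X2 gives: h(g(T), g(h(c, Y2))) = h(g(g(X1)), g(A)).
Decompose h/2: 4 = 4,  Y2 = q(q(0)).
Delete trivial equation 4 = 4.
Bind Y2 := q(q(0)); substituting into the one remaining equation that mentions Y2 gives: h(g(T), g(h(c, q(q(0))))) = h(g(g(X1)), g(A)).
Decompose h/2: branch(0, A, h(0, Y1)) = branch(0, X, P),  q(0) = q(0).
Decompose branch/3: 0 = 0,  A = X,  h(0, Y1) = P.
Delete trivial equation 0 = 0.
Bind A := X; substituting into the one remaining equation that mentions A gives: h(g(T), g(h(c, q(q(0))))) = h(g(g(X1)), g(X)).
Bind P := h(0, Y1); substituting into the one remaining equation that mentions P gives: branch(branch(X1, 0, Y1), g(q(0)), h(0, 0)) = branch(branch(h(0, Y1), 0, X), g(q(0)), h(0, 0)).
Delete trivial equation q(0) = q(0).
Decompose branch/3: branch(X1, 0, Y1) = branch(h(0, Y1), 0, X),  g(q(0)) = g(q(0)),  h(0, 0) = h(0, 0).
Decompose branch/3: X1 = h(0, Y1),  0 = 0,  Y1 = X.
Bind X1 := h(0, Y1); substituting into the one remaining equation that mentions X1 gives: h(g(T), g(h(c, q(q(0))))) = h(g(g(h(0, Y1))), g(X)). Substituting into the earlier binding gives X2 := g(h(0, Y1)).
Delete trivial equation 0 = 0.
Bind Y1 := X; substituting into the one remaining equation that mentions Y1 gives: h(g(T), g(h(c, q(q(0))))) = h(g(g(h(0, X))), g(X)). Substituting into the earlier bindings gives X2 := g(h(0, X)), P := h(0, X), X1 := h(0, X).
Delete trivial equation g(q(0)) = g(q(0)).
Delete trivial equation h(0, 0) = h(0, 0).
Decompose h/2: g(T) = g(g(h(0, X))),  g(h(c, q(q(0)))) = g(X).
Decompose g/1: T = g(h(0, X)).
Bind T := g(h(0, X)); no other remaining equation mentions T.
Decompose g/1: h(c, q(q(0))) = X.
Bind X := h(c, q(q(0))); no other remaining equation mentions X. Substituting into the earlier bindings gives X2 := g(h(0, h(c, q(q(0))))), A := h(c, q(q(0))), P := h(0, h(c, q(q(0)))), X1 := h(0, h(c, q(q(0)))), Y1 := h(c, q(q(0))), T := g(h(0, h(c, q(q(0))))).
Decompose h/2: L = branch(4, c, c),  q(q(N)) = q(q(q(0))).
Bind L := branch(4, c, c); no other remaining equation mentions L.
Decompose q/1: q(N) = q(q(0)).
Decompose q/1: N = q(0).
Bind N := q(0).
No equations remain and no clash or occurs-check failure arose, so a unifier exists.

YES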